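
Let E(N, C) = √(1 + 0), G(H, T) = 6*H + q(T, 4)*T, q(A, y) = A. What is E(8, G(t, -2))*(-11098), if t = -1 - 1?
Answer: -11098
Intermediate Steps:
t = -2
G(H, T) = T² + 6*H (G(H, T) = 6*H + T*T = 6*H + T² = T² + 6*H)
E(N, C) = 1 (E(N, C) = √1 = 1)
E(8, G(t, -2))*(-11098) = 1*(-11098) = -11098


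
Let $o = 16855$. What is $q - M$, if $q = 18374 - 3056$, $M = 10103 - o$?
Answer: $22070$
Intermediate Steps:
$M = -6752$ ($M = 10103 - 16855 = -6752$)
$q = 15318$ ($q = 18374 - 3056 = 15318$)
$q - M = 15318 - -6752 = 15318 + 6752 = 22070$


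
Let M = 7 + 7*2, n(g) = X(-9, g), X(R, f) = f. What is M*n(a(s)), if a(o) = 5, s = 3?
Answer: 105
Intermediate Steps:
n(g) = g
M = 21 (M = 7 + 14 = 21)
M*n(a(s)) = 21*5 = 105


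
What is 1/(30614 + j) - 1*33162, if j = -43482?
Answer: -426728617/12868 ≈ -33162.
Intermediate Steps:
1/(30614 + j) - 1*33162 = 1/(30614 - 43482) - 1*33162 = 1/(-12868) - 33162 = -1/12868 - 33162 = -426728617/12868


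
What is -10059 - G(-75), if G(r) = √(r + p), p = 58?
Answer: -10059 - I*√17 ≈ -10059.0 - 4.1231*I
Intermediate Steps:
G(r) = √(58 + r) (G(r) = √(r + 58) = √(58 + r))
-10059 - G(-75) = -10059 - √(58 - 75) = -10059 - √(-17) = -10059 - I*√17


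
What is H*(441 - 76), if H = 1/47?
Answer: 365/47 ≈ 7.7660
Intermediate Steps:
H = 1/47 ≈ 0.021277
H*(441 - 76) = (441 - 76)/47 = (1/47)*365 = 365/47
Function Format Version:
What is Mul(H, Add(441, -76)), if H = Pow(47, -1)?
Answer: Rational(365, 47) ≈ 7.7660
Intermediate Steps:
H = Rational(1, 47) ≈ 0.021277
Mul(H, Add(441, -76)) = Mul(Rational(1, 47), Add(441, -76)) = Mul(Rational(1, 47), 365) = Rational(365, 47)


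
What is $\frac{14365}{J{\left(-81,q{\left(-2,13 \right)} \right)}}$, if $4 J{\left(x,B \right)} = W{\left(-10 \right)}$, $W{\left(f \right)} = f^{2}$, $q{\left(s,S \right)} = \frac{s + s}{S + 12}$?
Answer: $\frac{2873}{5} \approx 574.6$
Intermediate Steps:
$q{\left(s,S \right)} = \frac{2 s}{12 + S}$
$J{\left(x,B \right)} = 25$ ($J{\left(x,B \right)} = \frac{\left(-10\right)^{2}}{4} = \frac{1}{4} \cdot 100 = 25$)
$\frac{14365}{J{\left(-81,q{\left(-2,13 \right)} \right)}} = \frac{14365}{25} = 14365 \cdot \frac{1}{25} = \frac{2873}{5}$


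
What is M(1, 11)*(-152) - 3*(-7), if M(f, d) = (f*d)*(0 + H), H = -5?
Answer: 8381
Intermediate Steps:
M(f, d) = -5*d*f (M(f, d) = (f*d)*(0 - 5) = (d*f)*(-5) = -5*d*f)
M(1, 11)*(-152) - 3*(-7) = -5*11*1*(-152) - 3*(-7) = -55*(-152) + 21 = 8360 + 21 = 8381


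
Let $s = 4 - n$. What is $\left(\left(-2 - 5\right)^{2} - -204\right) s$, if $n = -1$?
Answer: $1265$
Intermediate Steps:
$s = 5$ ($s = 4 - -1 = 4 + 1 = 5$)
$\left(\left(-2 - 5\right)^{2} - -204\right) s = \left(\left(-2 - 5\right)^{2} - -204\right) 5 = \left(\left(-7\right)^{2} + 204\right) 5 = \left(49 + 204\right) 5 = 253 \cdot 5 = 1265$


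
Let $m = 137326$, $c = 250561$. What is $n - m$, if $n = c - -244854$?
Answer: $358089$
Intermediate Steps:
$n = 495415$ ($n = 250561 - -244854 = 250561 + 244854 = 495415$)
$n - m = 495415 - 137326 = 358089$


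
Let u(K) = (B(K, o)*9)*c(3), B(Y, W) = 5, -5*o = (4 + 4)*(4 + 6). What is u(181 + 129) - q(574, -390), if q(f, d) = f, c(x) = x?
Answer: -439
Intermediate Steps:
o = -16 (o = -(4 + 4)*(4 + 6)/5 = -8*10/5 = -⅕*80 = -16)
u(K) = 135 (u(K) = (5*9)*3 = 45*3 = 135)
u(181 + 129) - q(574, -390) = 135 - 1*574 = 135 - 574 = -439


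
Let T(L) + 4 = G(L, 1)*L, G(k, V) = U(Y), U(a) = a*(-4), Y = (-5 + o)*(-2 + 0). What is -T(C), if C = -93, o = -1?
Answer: -4460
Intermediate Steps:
Y = 12 (Y = (-5 - 1)*(-2 + 0) = -6*(-2) = 12)
U(a) = -4*a
G(k, V) = -48 (G(k, V) = -4*12 = -48)
T(L) = -4 - 48*L
-T(C) = -(-4 - 48*(-93)) = -(-4 + 4464) = -1*4460 = -4460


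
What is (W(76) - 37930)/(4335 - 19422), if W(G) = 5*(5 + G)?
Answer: 37525/15087 ≈ 2.4872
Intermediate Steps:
W(G) = 25 + 5*G
(W(76) - 37930)/(4335 - 19422) = ((25 + 5*76) - 37930)/(4335 - 19422) = ((25 + 380) - 37930)/(-15087) = (405 - 37930)*(-1/15087) = -37525*(-1/15087) = 37525/15087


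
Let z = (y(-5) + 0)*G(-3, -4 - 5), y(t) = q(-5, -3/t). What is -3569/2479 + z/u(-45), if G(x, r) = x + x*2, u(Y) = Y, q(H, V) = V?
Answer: -81788/61975 ≈ -1.3197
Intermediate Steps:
y(t) = -3/t
G(x, r) = 3*x (G(x, r) = x + 2*x = 3*x)
z = -27/5 (z = (-3/(-5) + 0)*(3*(-3)) = (-3*(-⅕) + 0)*(-9) = (⅗ + 0)*(-9) = (⅗)*(-9) = -27/5 ≈ -5.4000)
-3569/2479 + z/u(-45) = -3569/2479 - 27/5/(-45) = -3569*1/2479 - 27/5*(-1/45) = -3569/2479 + 3/25 = -81788/61975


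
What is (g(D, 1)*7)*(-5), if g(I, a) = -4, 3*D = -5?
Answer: 140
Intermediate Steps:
D = -5/3 (D = (1/3)*(-5) = -5/3 ≈ -1.6667)
(g(D, 1)*7)*(-5) = -4*7*(-5) = -28*(-5) = 140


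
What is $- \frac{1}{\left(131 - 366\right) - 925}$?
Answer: $\frac{1}{1160} \approx 0.00086207$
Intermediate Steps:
$- \frac{1}{\left(131 - 366\right) - 925} = - \frac{1}{-235 - 925} = - \frac{1}{-1160} = \left(-1\right) \left(- \frac{1}{1160}\right) = \frac{1}{1160}$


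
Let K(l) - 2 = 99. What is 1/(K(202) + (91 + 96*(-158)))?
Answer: -1/14976 ≈ -6.6774e-5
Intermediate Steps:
K(l) = 101 (K(l) = 2 + 99 = 101)
1/(K(202) + (91 + 96*(-158))) = 1/(101 + (91 + 96*(-158))) = 1/(101 + (91 - 15168)) = 1/(101 - 15077) = 1/(-14976) = -1/14976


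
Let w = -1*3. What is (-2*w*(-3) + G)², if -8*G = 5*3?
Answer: 25281/64 ≈ 395.02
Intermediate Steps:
w = -3
G = -15/8 (G = -5*3/8 = -⅛*15 = -15/8 ≈ -1.8750)
(-2*w*(-3) + G)² = (-2*(-3)*(-3) - 15/8)² = (6*(-3) - 15/8)² = (-18 - 15/8)² = (-159/8)² = 25281/64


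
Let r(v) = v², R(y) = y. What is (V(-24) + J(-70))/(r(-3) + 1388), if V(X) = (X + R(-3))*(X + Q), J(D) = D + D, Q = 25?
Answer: -167/1397 ≈ -0.11954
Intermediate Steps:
J(D) = 2*D
V(X) = (-3 + X)*(25 + X) (V(X) = (X - 3)*(X + 25) = (-3 + X)*(25 + X))
(V(-24) + J(-70))/(r(-3) + 1388) = ((-75 + (-24)² + 22*(-24)) + 2*(-70))/((-3)² + 1388) = ((-75 + 576 - 528) - 140)/(9 + 1388) = (-27 - 140)/1397 = -167*1/1397 = -167/1397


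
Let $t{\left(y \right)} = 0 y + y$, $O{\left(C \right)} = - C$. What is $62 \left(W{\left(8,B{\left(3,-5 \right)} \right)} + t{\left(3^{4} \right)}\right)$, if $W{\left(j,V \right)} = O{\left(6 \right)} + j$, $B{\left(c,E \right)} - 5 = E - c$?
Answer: $5146$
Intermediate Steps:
$B{\left(c,E \right)} = 5 + E - c$ ($B{\left(c,E \right)} = 5 + \left(E - c\right) = 5 + E - c$)
$W{\left(j,V \right)} = -6 + j$ ($W{\left(j,V \right)} = \left(-1\right) 6 + j = -6 + j$)
$t{\left(y \right)} = y$ ($t{\left(y \right)} = 0 + y = y$)
$62 \left(W{\left(8,B{\left(3,-5 \right)} \right)} + t{\left(3^{4} \right)}\right) = 62 \left(\left(-6 + 8\right) + 3^{4}\right) = 62 \left(2 + 81\right) = 62 \cdot 83 = 5146$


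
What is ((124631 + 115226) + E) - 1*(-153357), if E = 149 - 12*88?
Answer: 392307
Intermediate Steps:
E = -907 (E = 149 - 1056 = -907)
((124631 + 115226) + E) - 1*(-153357) = ((124631 + 115226) - 907) - 1*(-153357) = (239857 - 907) + 153357 = 238950 + 153357 = 392307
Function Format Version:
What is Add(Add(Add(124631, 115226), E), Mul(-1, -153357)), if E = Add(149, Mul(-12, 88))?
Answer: 392307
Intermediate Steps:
E = -907 (E = Add(149, -1056) = -907)
Add(Add(Add(124631, 115226), E), Mul(-1, -153357)) = Add(Add(Add(124631, 115226), -907), Mul(-1, -153357)) = Add(Add(239857, -907), 153357) = Add(238950, 153357) = 392307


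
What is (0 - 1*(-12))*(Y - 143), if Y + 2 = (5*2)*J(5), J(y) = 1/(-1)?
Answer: -1860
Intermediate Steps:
J(y) = -1
Y = -12 (Y = -2 + (5*2)*(-1) = -2 + 10*(-1) = -2 - 10 = -12)
(0 - 1*(-12))*(Y - 143) = (0 - 1*(-12))*(-12 - 143) = (0 + 12)*(-155) = 12*(-155) = -1860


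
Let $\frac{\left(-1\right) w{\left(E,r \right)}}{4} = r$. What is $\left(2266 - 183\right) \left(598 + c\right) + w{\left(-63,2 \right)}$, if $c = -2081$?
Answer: $-3089097$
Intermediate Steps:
$w{\left(E,r \right)} = - 4 r$
$\left(2266 - 183\right) \left(598 + c\right) + w{\left(-63,2 \right)} = \left(2266 - 183\right) \left(598 - 2081\right) - 8 = 2083 \left(-1483\right) - 8 = -3089089 - 8 = -3089097$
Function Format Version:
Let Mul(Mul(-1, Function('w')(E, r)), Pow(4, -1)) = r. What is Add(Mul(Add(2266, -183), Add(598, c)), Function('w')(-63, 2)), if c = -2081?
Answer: -3089097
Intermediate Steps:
Function('w')(E, r) = Mul(-4, r)
Add(Mul(Add(2266, -183), Add(598, c)), Function('w')(-63, 2)) = Add(Mul(Add(2266, -183), Add(598, -2081)), Mul(-4, 2)) = Add(Mul(2083, -1483), -8) = Add(-3089089, -8) = -3089097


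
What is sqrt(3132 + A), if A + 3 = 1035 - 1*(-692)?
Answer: 2*sqrt(1214) ≈ 69.685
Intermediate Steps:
A = 1724 (A = -3 + (1035 - 1*(-692)) = -3 + (1035 + 692) = -3 + 1727 = 1724)
sqrt(3132 + A) = sqrt(3132 + 1724) = sqrt(4856) = 2*sqrt(1214)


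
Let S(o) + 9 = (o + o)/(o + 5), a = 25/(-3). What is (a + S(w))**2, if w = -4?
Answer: 5776/9 ≈ 641.78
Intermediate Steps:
a = -25/3 (a = 25*(-1/3) = -25/3 ≈ -8.3333)
S(o) = -9 + 2*o/(5 + o) (S(o) = -9 + (o + o)/(o + 5) = -9 + (2*o)/(5 + o) = -9 + 2*o/(5 + o))
(a + S(w))**2 = (-25/3 + (-45 - 7*(-4))/(5 - 4))**2 = (-25/3 + (-45 + 28)/1)**2 = (-25/3 + 1*(-17))**2 = (-25/3 - 17)**2 = (-76/3)**2 = 5776/9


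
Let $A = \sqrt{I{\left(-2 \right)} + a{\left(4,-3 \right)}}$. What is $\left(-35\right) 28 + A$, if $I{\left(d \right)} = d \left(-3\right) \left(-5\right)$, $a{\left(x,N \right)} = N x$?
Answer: $-980 + i \sqrt{42} \approx -980.0 + 6.4807 i$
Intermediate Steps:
$I{\left(d \right)} = 15 d$ ($I{\left(d \right)} = - 3 d \left(-5\right) = 15 d$)
$A = i \sqrt{42}$ ($A = \sqrt{15 \left(-2\right) - 12} = \sqrt{-30 - 12} = \sqrt{-42} = i \sqrt{42} \approx 6.4807 i$)
$\left(-35\right) 28 + A = \left(-35\right) 28 + i \sqrt{42} = -980 + i \sqrt{42}$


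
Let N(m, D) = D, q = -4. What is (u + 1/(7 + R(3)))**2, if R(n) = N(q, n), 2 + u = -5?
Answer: 4761/100 ≈ 47.610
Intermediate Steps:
u = -7 (u = -2 - 5 = -7)
R(n) = n
(u + 1/(7 + R(3)))**2 = (-7 + 1/(7 + 3))**2 = (-7 + 1/10)**2 = (-69/10)**2 = 4761/100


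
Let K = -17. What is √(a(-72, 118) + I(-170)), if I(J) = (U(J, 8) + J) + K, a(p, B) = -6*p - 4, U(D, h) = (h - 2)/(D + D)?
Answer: √6964390/170 ≈ 15.524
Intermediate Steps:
U(D, h) = (-2 + h)/(2*D) (U(D, h) = (-2 + h)/((2*D)) = (-2 + h)*(1/(2*D)) = (-2 + h)/(2*D))
a(p, B) = -4 - 6*p
I(J) = -17 + J + 3/J (I(J) = ((-2 + 8)/(2*J) + J) - 17 = ((½)*6/J + J) - 17 = (3/J + J) - 17 = (J + 3/J) - 17 = -17 + J + 3/J)
√(a(-72, 118) + I(-170)) = √((-4 - 6*(-72)) + (-17 - 170 + 3/(-170))) = √((-4 + 432) + (-17 - 170 + 3*(-1/170))) = √(428 + (-17 - 170 - 3/170)) = √(428 - 31793/170) = √(40967/170) = √6964390/170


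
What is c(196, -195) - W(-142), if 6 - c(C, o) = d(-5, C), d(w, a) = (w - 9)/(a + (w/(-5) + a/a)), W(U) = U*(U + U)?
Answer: -3991871/99 ≈ -40322.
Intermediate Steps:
W(U) = 2*U² (W(U) = U*(2*U) = 2*U²)
d(w, a) = (-9 + w)/(1 + a - w/5) (d(w, a) = (-9 + w)/(a + (w*(-⅕) + 1)) = (-9 + w)/(a + (-w/5 + 1)) = (-9 + w)/(a + (1 - w/5)) = (-9 + w)/(1 + a - w/5))
c(C, o) = 6 + 70/(10 + 5*C) (c(C, o) = 6 - 5*(-9 - 5)/(5 - 1*(-5) + 5*C) = 6 - 5*(-14)/(5 + 5 + 5*C) = 6 - 5*(-14)/(10 + 5*C) = 6 - (-70)/(10 + 5*C) = 6 + 70/(10 + 5*C))
c(196, -195) - W(-142) = 2*(13 + 3*196)/(2 + 196) - 2*(-142)² = 2*(13 + 588)/198 - 2*20164 = 2*(1/198)*601 - 1*40328 = 601/99 - 40328 = -3991871/99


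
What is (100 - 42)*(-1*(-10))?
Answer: 580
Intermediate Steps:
(100 - 42)*(-1*(-10)) = 58*10 = 580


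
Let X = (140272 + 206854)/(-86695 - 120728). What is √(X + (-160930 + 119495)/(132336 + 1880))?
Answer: I*√118213779384146918/244206012 ≈ 1.4079*I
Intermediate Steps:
X = -347126/207423 (X = 347126/(-207423) = 347126*(-1/207423) = -347126/207423 ≈ -1.6735)
√(X + (-160930 + 119495)/(132336 + 1880)) = √(-347126/207423 + (-160930 + 119495)/(132336 + 1880)) = √(-347126/207423 - 41435/134216) = √(-2904443959/1465236072) = I*√118213779384146918/244206012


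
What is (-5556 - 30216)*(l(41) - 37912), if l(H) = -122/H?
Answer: 55608074808/41 ≈ 1.3563e+9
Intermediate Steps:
(-5556 - 30216)*(l(41) - 37912) = (-5556 - 30216)*(-122/41 - 37912) = -35772*(-122*1/41 - 37912) = -35772*(-122/41 - 37912) = -35772*(-1554514/41) = 55608074808/41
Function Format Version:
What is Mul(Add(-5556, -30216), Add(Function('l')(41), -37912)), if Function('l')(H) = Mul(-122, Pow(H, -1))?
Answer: Rational(55608074808, 41) ≈ 1.3563e+9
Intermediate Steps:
Mul(Add(-5556, -30216), Add(Function('l')(41), -37912)) = Mul(Add(-5556, -30216), Add(Mul(-122, Pow(41, -1)), -37912)) = Mul(-35772, Add(Mul(-122, Rational(1, 41)), -37912)) = Mul(-35772, Add(Rational(-122, 41), -37912)) = Mul(-35772, Rational(-1554514, 41)) = Rational(55608074808, 41)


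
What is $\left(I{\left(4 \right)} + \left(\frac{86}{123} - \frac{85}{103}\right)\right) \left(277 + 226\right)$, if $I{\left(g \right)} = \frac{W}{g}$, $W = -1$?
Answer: $- \frac{9585671}{50676} \approx -189.16$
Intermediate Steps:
$I{\left(g \right)} = - \frac{1}{g}$
$\left(I{\left(4 \right)} + \left(\frac{86}{123} - \frac{85}{103}\right)\right) \left(277 + 226\right) = \left(- \frac{1}{4} + \left(\frac{86}{123} - \frac{85}{103}\right)\right) \left(277 + 226\right) = \left(\left(-1\right) \frac{1}{4} + \left(86 \cdot \frac{1}{123} - \frac{85}{103}\right)\right) 503 = \left(- \frac{1}{4} + \left(\frac{86}{123} - \frac{85}{103}\right)\right) 503 = \left(- \frac{1}{4} - \frac{1597}{12669}\right) 503 = \left(- \frac{19057}{50676}\right) 503 = - \frac{9585671}{50676}$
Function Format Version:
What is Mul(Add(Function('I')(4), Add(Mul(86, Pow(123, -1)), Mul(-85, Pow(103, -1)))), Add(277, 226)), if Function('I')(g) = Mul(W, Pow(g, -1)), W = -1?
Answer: Rational(-9585671, 50676) ≈ -189.16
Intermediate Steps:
Function('I')(g) = Mul(-1, Pow(g, -1))
Mul(Add(Function('I')(4), Add(Mul(86, Pow(123, -1)), Mul(-85, Pow(103, -1)))), Add(277, 226)) = Mul(Add(Mul(-1, Pow(4, -1)), Add(Mul(86, Pow(123, -1)), Mul(-85, Pow(103, -1)))), Add(277, 226)) = Mul(Add(Mul(-1, Rational(1, 4)), Add(Mul(86, Rational(1, 123)), Mul(-85, Rational(1, 103)))), 503) = Mul(Add(Rational(-1, 4), Add(Rational(86, 123), Rational(-85, 103))), 503) = Mul(Add(Rational(-1, 4), Rational(-1597, 12669)), 503) = Mul(Rational(-19057, 50676), 503) = Rational(-9585671, 50676)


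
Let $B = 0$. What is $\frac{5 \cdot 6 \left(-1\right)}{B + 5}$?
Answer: $-6$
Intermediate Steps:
$\frac{5 \cdot 6 \left(-1\right)}{B + 5} = \frac{5 \cdot 6 \left(-1\right)}{0 + 5} = \frac{30 \left(-1\right)}{5} = \frac{1}{5} \left(-30\right) = -6$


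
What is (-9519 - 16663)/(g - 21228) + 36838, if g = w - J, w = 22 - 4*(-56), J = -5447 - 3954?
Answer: 426647060/11581 ≈ 36840.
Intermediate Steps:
J = -9401
w = 246 (w = 22 + 224 = 246)
g = 9647 (g = 246 - 1*(-9401) = 246 + 9401 = 9647)
(-9519 - 16663)/(g - 21228) + 36838 = (-9519 - 16663)/(9647 - 21228) + 36838 = -26182/(-11581) + 36838 = -26182*(-1/11581) + 36838 = 26182/11581 + 36838 = 426647060/11581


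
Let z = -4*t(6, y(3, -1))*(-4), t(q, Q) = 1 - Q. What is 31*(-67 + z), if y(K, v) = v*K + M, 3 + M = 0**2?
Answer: 1395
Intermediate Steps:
M = -3 (M = -3 + 0**2 = -3 + 0 = -3)
y(K, v) = -3 + K*v (y(K, v) = v*K - 3 = K*v - 3 = -3 + K*v)
z = 112 (z = -4*(1 - (-3 + 3*(-1)))*(-4) = -4*(1 - (-3 - 3))*(-4) = -4*(1 - 1*(-6))*(-4) = -4*(1 + 6)*(-4) = -4*7*(-4) = -28*(-4) = 112)
31*(-67 + z) = 31*(-67 + 112) = 31*45 = 1395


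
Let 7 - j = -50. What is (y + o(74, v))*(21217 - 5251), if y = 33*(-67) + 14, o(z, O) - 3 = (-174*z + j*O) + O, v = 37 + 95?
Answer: -118371924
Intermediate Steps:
j = 57 (j = 7 - 1*(-50) = 7 + 50 = 57)
v = 132
o(z, O) = 3 - 174*z + 58*O (o(z, O) = 3 + ((-174*z + 57*O) + O) = 3 + (-174*z + 58*O) = 3 - 174*z + 58*O)
y = -2197 (y = -2211 + 14 = -2197)
(y + o(74, v))*(21217 - 5251) = (-2197 + (3 - 174*74 + 58*132))*(21217 - 5251) = (-2197 + (3 - 12876 + 7656))*15966 = (-2197 - 5217)*15966 = -7414*15966 = -118371924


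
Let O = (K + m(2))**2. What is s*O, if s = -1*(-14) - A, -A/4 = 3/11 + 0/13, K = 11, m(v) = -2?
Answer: 13446/11 ≈ 1222.4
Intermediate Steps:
A = -12/11 (A = -4*(3/11 + 0/13) = -4*(3*(1/11) + 0*(1/13)) = -4*(3/11 + 0) = -4*3/11 = -12/11 ≈ -1.0909)
O = 81 (O = (11 - 2)**2 = 9**2 = 81)
s = 166/11 (s = -1*(-14) - 1*(-12/11) = 14 + 12/11 = 166/11 ≈ 15.091)
s*O = (166/11)*81 = 13446/11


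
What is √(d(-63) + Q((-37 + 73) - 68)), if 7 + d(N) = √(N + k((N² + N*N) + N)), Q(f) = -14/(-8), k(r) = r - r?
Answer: √(-21 + 12*I*√7)/2 ≈ 1.4606 + 2.7172*I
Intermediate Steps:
k(r) = 0
Q(f) = 7/4 (Q(f) = -14*(-⅛) = 7/4)
d(N) = -7 + √N (d(N) = -7 + √(N + 0) = -7 + √N)
√(d(-63) + Q((-37 + 73) - 68)) = √((-7 + √(-63)) + 7/4) = √((-7 + 3*I*√7) + 7/4) = √(-21/4 + 3*I*√7)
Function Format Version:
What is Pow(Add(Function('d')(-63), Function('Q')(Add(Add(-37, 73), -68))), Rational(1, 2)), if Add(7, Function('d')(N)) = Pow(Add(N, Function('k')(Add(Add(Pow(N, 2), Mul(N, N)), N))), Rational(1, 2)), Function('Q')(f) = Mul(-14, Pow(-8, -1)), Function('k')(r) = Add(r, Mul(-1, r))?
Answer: Mul(Rational(1, 2), Pow(Add(-21, Mul(12, I, Pow(7, Rational(1, 2)))), Rational(1, 2))) ≈ Add(1.4606, Mul(2.7172, I))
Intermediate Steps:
Function('k')(r) = 0
Function('Q')(f) = Rational(7, 4) (Function('Q')(f) = Mul(-14, Rational(-1, 8)) = Rational(7, 4))
Function('d')(N) = Add(-7, Pow(N, Rational(1, 2))) (Function('d')(N) = Add(-7, Pow(Add(N, 0), Rational(1, 2))) = Add(-7, Pow(N, Rational(1, 2))))
Pow(Add(Function('d')(-63), Function('Q')(Add(Add(-37, 73), -68))), Rational(1, 2)) = Pow(Add(Add(-7, Pow(-63, Rational(1, 2))), Rational(7, 4)), Rational(1, 2)) = Pow(Add(Add(-7, Mul(3, I, Pow(7, Rational(1, 2)))), Rational(7, 4)), Rational(1, 2)) = Pow(Add(Rational(-21, 4), Mul(3, I, Pow(7, Rational(1, 2)))), Rational(1, 2))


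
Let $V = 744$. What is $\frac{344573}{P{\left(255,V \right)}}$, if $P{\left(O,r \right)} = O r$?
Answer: $\frac{20269}{11160} \approx 1.8162$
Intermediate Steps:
$\frac{344573}{P{\left(255,V \right)}} = \frac{344573}{255 \cdot 744} = \frac{344573}{189720} = 344573 \cdot \frac{1}{189720} = \frac{20269}{11160}$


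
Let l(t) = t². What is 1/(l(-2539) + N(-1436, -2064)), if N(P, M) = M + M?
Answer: 1/6442393 ≈ 1.5522e-7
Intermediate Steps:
N(P, M) = 2*M
1/(l(-2539) + N(-1436, -2064)) = 1/((-2539)² + 2*(-2064)) = 1/(6446521 - 4128) = 1/6442393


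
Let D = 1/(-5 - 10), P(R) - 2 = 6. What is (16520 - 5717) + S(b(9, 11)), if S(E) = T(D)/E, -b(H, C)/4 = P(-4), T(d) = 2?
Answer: 172847/16 ≈ 10803.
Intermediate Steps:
P(R) = 8 (P(R) = 2 + 6 = 8)
D = -1/15 (D = 1/(-15) = -1/15 ≈ -0.066667)
b(H, C) = -32 (b(H, C) = -4*8 = -32)
S(E) = 2/E
(16520 - 5717) + S(b(9, 11)) = (16520 - 5717) + 2/(-32) = 10803 + 2*(-1/32) = 10803 - 1/16 = 172847/16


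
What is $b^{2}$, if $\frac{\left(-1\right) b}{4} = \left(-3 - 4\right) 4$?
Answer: $12544$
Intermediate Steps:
$b = 112$ ($b = - 4 \left(-3 - 4\right) 4 = - 4 \left(\left(-7\right) 4\right) = \left(-4\right) \left(-28\right) = 112$)
$b^{2} = 112^{2} = 12544$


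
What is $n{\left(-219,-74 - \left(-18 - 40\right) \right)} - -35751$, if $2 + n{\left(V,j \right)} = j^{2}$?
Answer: $36005$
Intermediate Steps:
$n{\left(V,j \right)} = -2 + j^{2}$
$n{\left(-219,-74 - \left(-18 - 40\right) \right)} - -35751 = \left(-2 + \left(-74 - \left(-18 - 40\right)\right)^{2}\right) - -35751 = \left(-2 + \left(-74 - -58\right)^{2}\right) + 35751 = \left(-2 + \left(-74 + 58\right)^{2}\right) + 35751 = \left(-2 + \left(-16\right)^{2}\right) + 35751 = \left(-2 + 256\right) + 35751 = 254 + 35751 = 36005$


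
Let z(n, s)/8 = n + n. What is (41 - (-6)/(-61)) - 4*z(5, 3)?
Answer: -17025/61 ≈ -279.10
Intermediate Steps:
z(n, s) = 16*n (z(n, s) = 8*(n + n) = 8*(2*n) = 16*n)
(41 - (-6)/(-61)) - 4*z(5, 3) = (41 - (-6)/(-61)) - 64*5 = (41 - (-6)*(-1)/61) - 4*80 = (41 - 1*6/61) - 320 = (41 - 6/61) - 320 = 2495/61 - 320 = -17025/61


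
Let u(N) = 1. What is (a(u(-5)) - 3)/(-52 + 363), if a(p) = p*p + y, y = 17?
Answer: 15/311 ≈ 0.048231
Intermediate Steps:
a(p) = 17 + p² (a(p) = p*p + 17 = p² + 17 = 17 + p²)
(a(u(-5)) - 3)/(-52 + 363) = ((17 + 1²) - 3)/(-52 + 363) = ((17 + 1) - 3)/311 = (18 - 3)/311 = (1/311)*15 = 15/311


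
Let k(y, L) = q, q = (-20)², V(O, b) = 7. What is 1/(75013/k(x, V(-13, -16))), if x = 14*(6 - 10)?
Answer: 400/75013 ≈ 0.0053324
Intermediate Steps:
q = 400
x = -56 (x = 14*(-4) = -56)
k(y, L) = 400
1/(75013/k(x, V(-13, -16))) = 1/(75013/400) = 400/75013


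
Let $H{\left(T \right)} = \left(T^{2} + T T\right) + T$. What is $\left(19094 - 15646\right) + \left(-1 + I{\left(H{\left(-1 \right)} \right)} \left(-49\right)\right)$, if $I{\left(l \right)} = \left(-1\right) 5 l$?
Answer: $3692$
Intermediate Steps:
$H{\left(T \right)} = T + 2 T^{2}$ ($H{\left(T \right)} = \left(T^{2} + T^{2}\right) + T = 2 T^{2} + T = T + 2 T^{2}$)
$I{\left(l \right)} = - 5 l$
$\left(19094 - 15646\right) + \left(-1 + I{\left(H{\left(-1 \right)} \right)} \left(-49\right)\right) = \left(19094 - 15646\right) - \left(1 - - 5 \left(- (1 + 2 \left(-1\right))\right) \left(-49\right)\right) = 3448 - \left(1 - - 5 \left(- (1 - 2)\right) \left(-49\right)\right) = 3448 - \left(1 - - 5 \left(\left(-1\right) \left(-1\right)\right) \left(-49\right)\right) = 3448 - \left(1 - \left(-5\right) 1 \left(-49\right)\right) = 3448 - -244 = 3448 + \left(-1 + 245\right) = 3448 + 244 = 3692$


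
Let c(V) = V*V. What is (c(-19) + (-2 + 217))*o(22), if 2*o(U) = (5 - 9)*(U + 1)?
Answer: -26496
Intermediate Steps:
o(U) = -2 - 2*U (o(U) = ((5 - 9)*(U + 1))/2 = (-4*(1 + U))/2 = (-4 - 4*U)/2 = -2 - 2*U)
c(V) = V²
(c(-19) + (-2 + 217))*o(22) = ((-19)² + (-2 + 217))*(-2 - 2*22) = (361 + 215)*(-2 - 44) = 576*(-46) = -26496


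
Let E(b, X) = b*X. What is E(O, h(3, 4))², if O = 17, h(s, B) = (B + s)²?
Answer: 693889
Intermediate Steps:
E(b, X) = X*b
E(O, h(3, 4))² = ((4 + 3)²*17)² = (7²*17)² = (49*17)² = 833² = 693889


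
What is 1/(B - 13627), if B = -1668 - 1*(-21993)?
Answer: 1/6698 ≈ 0.00014930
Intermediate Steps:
B = 20325 (B = -1668 + 21993 = 20325)
1/(B - 13627) = 1/(20325 - 13627) = 1/6698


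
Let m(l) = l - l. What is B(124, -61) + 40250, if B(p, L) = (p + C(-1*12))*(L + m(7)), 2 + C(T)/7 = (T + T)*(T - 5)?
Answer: -140676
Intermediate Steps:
C(T) = -14 + 14*T*(-5 + T) (C(T) = -14 + 7*((T + T)*(T - 5)) = -14 + 7*((2*T)*(-5 + T)) = -14 + 7*(2*T*(-5 + T)) = -14 + 14*T*(-5 + T))
m(l) = 0
B(p, L) = L*(2842 + p) (B(p, L) = (p + (-14 - (-70)*12 + 14*(-1*12)²))*(L + 0) = (p + (-14 - 70*(-12) + 14*(-12)²))*L = (p + (-14 + 840 + 14*144))*L = (p + (-14 + 840 + 2016))*L = (p + 2842)*L = (2842 + p)*L = L*(2842 + p))
B(124, -61) + 40250 = -61*(2842 + 124) + 40250 = -61*2966 + 40250 = -180926 + 40250 = -140676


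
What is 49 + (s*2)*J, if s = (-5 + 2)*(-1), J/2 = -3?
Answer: 13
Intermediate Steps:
J = -6 (J = 2*(-3) = -6)
s = 3 (s = -3*(-1) = 3)
49 + (s*2)*J = 49 + (3*2)*(-6) = 49 + 6*(-6) = 49 - 36 = 13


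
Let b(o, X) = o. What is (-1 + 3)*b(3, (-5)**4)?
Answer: 6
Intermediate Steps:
(-1 + 3)*b(3, (-5)**4) = (-1 + 3)*3 = 2*3 = 6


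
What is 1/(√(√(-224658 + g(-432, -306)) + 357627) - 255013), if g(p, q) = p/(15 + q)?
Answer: 97/(-24736261 + √291*√(11563273 + I*√234865906)) ≈ -3.9306e-6 - 6.1225e-12*I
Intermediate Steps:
1/(√(√(-224658 + g(-432, -306)) + 357627) - 255013) = 1/(√(√(-224658 - 432/(15 - 306)) + 357627) - 255013) = 1/(√(√(-224658 - 432/(-291)) + 357627) - 255013) = 1/(√(√(-224658 - 432*(-1/291)) + 357627) - 255013) = 1/(√(√(-224658 + 144/97) + 357627) - 255013) = 1/(√(√(-21791682/97) + 357627) - 255013) = 1/(√(3*I*√234865906/97 + 357627) - 255013) = 1/(√(357627 + 3*I*√234865906/97) - 255013) = 1/(-255013 + √(357627 + 3*I*√234865906/97))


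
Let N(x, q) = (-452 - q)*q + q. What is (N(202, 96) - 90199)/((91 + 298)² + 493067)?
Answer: -142711/644388 ≈ -0.22147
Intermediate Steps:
N(x, q) = q + q*(-452 - q) (N(x, q) = q*(-452 - q) + q = q + q*(-452 - q))
(N(202, 96) - 90199)/((91 + 298)² + 493067) = (-1*96*(451 + 96) - 90199)/((91 + 298)² + 493067) = (-1*96*547 - 90199)/(389² + 493067) = (-52512 - 90199)/(151321 + 493067) = -142711/644388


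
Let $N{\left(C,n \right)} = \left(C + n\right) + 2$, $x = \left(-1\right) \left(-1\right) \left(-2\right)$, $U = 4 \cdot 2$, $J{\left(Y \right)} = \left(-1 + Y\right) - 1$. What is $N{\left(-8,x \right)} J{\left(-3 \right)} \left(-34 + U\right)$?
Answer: $-1040$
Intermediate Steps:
$J{\left(Y \right)} = -2 + Y$
$U = 8$
$x = -2$ ($x = 1 \left(-2\right) = -2$)
$N{\left(C,n \right)} = 2 + C + n$
$N{\left(-8,x \right)} J{\left(-3 \right)} \left(-34 + U\right) = \left(2 - 8 - 2\right) \left(-2 - 3\right) \left(-34 + 8\right) = - 8 \left(\left(-5\right) \left(-26\right)\right) = \left(-8\right) 130 = -1040$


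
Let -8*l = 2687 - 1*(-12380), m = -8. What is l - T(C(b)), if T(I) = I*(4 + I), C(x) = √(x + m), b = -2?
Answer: -14987/8 - 4*I*√10 ≈ -1873.4 - 12.649*I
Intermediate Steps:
C(x) = √(-8 + x) (C(x) = √(x - 8) = √(-8 + x))
l = -15067/8 (l = -(2687 - 1*(-12380))/8 = -(2687 + 12380)/8 = -⅛*15067 = -15067/8 ≈ -1883.4)
l - T(C(b)) = -15067/8 - √(-8 - 2)*(4 + √(-8 - 2)) = -15067/8 - √(-10)*(4 + √(-10)) = -15067/8 - I*√10*(4 + I*√10)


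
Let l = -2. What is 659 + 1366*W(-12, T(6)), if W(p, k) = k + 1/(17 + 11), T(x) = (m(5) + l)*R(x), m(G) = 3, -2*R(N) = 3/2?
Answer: -2217/7 ≈ -316.71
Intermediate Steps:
R(N) = -¾ (R(N) = -3/(2*2) = -½*3/2 = -¾)
T(x) = -¾ (T(x) = (3 - 2)*(-¾) = 1*(-¾) = -¾)
W(p, k) = 1/28 + k (W(p, k) = k + 1/28 = 1/28 + k)
659 + 1366*W(-12, T(6)) = 659 + 1366*(1/28 - ¾) = 659 + 1366*(-5/7) = 659 - 6830/7 = -2217/7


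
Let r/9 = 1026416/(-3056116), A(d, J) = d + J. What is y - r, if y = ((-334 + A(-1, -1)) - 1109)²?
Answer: 1595313962161/764029 ≈ 2.0880e+6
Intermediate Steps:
A(d, J) = J + d
r = -2309436/764029 (r = 9*(1026416/(-3056116)) = 9*(1026416*(-1/3056116)) = 9*(-256604/764029) = -2309436/764029 ≈ -3.0227)
y = 2088025 (y = ((-334 + (-1 - 1)) - 1109)² = ((-334 - 2) - 1109)² = (-336 - 1109)² = (-1445)² = 2088025)
y - r = 2088025 - 1*(-2309436/764029) = 2088025 + 2309436/764029 = 1595313962161/764029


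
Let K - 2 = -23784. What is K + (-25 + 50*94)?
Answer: -19107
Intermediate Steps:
K = -23782 (K = 2 - 23784 = -23782)
K + (-25 + 50*94) = -23782 + (-25 + 50*94) = -23782 + (-25 + 4700) = -23782 + 4675 = -19107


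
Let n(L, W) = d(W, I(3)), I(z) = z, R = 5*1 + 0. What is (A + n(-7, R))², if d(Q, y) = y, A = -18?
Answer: 225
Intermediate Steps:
R = 5 (R = 5 + 0 = 5)
n(L, W) = 3
(A + n(-7, R))² = (-18 + 3)² = (-15)² = 225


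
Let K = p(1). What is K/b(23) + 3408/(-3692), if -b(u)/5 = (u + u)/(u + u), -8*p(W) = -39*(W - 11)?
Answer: 459/52 ≈ 8.8269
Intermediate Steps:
p(W) = -429/8 + 39*W/8 (p(W) = -(-39)*(W - 11)/8 = -(-39)*(-11 + W)/8 = -(429 - 39*W)/8 = -429/8 + 39*W/8)
K = -195/4 (K = -429/8 + (39/8)*1 = -429/8 + 39/8 = -195/4 ≈ -48.750)
b(u) = -5 (b(u) = -5*(u + u)/(u + u) = -5*2*u/(2*u) = -5*2*u*1/(2*u) = -5*1 = -5)
K/b(23) + 3408/(-3692) = -195/4/(-5) + 3408/(-3692) = -195/4*(-⅕) + 3408*(-1/3692) = 39/4 - 12/13 = 459/52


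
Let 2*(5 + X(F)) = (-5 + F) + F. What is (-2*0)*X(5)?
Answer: 0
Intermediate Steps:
X(F) = -15/2 + F (X(F) = -5 + ((-5 + F) + F)/2 = -5 + (-5 + 2*F)/2 = -5 + (-5/2 + F) = -15/2 + F)
(-2*0)*X(5) = (-2*0)*(-15/2 + 5) = 0*(-5/2) = 0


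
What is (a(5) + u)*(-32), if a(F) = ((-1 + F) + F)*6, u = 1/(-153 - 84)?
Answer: -409504/237 ≈ -1727.9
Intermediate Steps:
u = -1/237 (u = 1/(-237) = -1/237 ≈ -0.0042194)
a(F) = -6 + 12*F (a(F) = (-1 + 2*F)*6 = -6 + 12*F)
(a(5) + u)*(-32) = ((-6 + 12*5) - 1/237)*(-32) = ((-6 + 60) - 1/237)*(-32) = (54 - 1/237)*(-32) = (12797/237)*(-32) = -409504/237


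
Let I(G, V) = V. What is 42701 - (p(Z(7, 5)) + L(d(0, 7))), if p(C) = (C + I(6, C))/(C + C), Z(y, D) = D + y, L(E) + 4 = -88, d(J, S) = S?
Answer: 42792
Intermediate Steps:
L(E) = -92 (L(E) = -4 - 88 = -92)
p(C) = 1 (p(C) = (C + C)/(C + C) = (2*C)/((2*C)) = (2*C)*(1/(2*C)) = 1)
42701 - (p(Z(7, 5)) + L(d(0, 7))) = 42701 - (1 - 92) = 42701 - 1*(-91) = 42701 + 91 = 42792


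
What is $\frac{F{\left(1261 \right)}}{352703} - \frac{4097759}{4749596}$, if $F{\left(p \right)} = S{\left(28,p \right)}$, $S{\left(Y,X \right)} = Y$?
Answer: $- \frac{1445158903889}{1675196757988} \approx -0.86268$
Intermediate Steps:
$F{\left(p \right)} = 28$
$\frac{F{\left(1261 \right)}}{352703} - \frac{4097759}{4749596} = \frac{28}{352703} - \frac{4097759}{4749596} = - \frac{1445158903889}{1675196757988}$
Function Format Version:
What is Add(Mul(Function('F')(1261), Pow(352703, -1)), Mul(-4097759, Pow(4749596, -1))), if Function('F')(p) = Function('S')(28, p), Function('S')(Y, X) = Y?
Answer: Rational(-1445158903889, 1675196757988) ≈ -0.86268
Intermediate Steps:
Function('F')(p) = 28
Add(Mul(Function('F')(1261), Pow(352703, -1)), Mul(-4097759, Pow(4749596, -1))) = Add(Mul(28, Pow(352703, -1)), Mul(-4097759, Pow(4749596, -1))) = Add(Mul(28, Rational(1, 352703)), Mul(-4097759, Rational(1, 4749596))) = Add(Rational(28, 352703), Rational(-4097759, 4749596)) = Rational(-1445158903889, 1675196757988)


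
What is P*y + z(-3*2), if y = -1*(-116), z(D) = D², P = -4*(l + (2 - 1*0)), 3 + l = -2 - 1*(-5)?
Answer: -892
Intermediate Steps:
l = 0 (l = -3 + (-2 - 1*(-5)) = -3 + (-2 + 5) = -3 + 3 = 0)
P = -8 (P = -4*(0 + (2 - 1*0)) = -4*(0 + (2 + 0)) = -4*(0 + 2) = -4*2 = -8)
y = 116
P*y + z(-3*2) = -8*116 + (-3*2)² = -928 + (-6)² = -928 + 36 = -892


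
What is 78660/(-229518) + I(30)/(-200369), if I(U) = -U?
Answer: -875230000/2554905119 ≈ -0.34257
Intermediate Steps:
78660/(-229518) + I(30)/(-200369) = 78660/(-229518) - 1*30/(-200369) = 78660*(-1/229518) - 30*(-1/200369) = -4370/12751 + 30/200369 = -875230000/2554905119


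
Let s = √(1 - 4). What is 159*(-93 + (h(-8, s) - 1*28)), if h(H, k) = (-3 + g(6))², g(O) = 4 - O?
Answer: -15264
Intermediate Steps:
s = I*√3 (s = √(-3) = I*√3 ≈ 1.732*I)
h(H, k) = 25 (h(H, k) = (-3 + (4 - 1*6))² = (-3 + (4 - 6))² = (-3 - 2)² = (-5)² = 25)
159*(-93 + (h(-8, s) - 1*28)) = 159*(-93 + (25 - 1*28)) = 159*(-93 + (25 - 28)) = 159*(-93 - 3) = 159*(-96) = -15264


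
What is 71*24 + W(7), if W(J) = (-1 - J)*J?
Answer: 1648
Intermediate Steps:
W(J) = J*(-1 - J)
71*24 + W(7) = 71*24 - 1*7*(1 + 7) = 1704 - 1*7*8 = 1704 - 56 = 1648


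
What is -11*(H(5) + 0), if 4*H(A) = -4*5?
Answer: 55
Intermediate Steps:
H(A) = -5 (H(A) = (-4*5)/4 = (1/4)*(-20) = -5)
-11*(H(5) + 0) = -11*(-5 + 0) = -11*(-5) = 55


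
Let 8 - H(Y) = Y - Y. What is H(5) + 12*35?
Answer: 428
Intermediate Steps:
H(Y) = 8 (H(Y) = 8 - (Y - Y) = 8 - 1*0 = 8 + 0 = 8)
H(5) + 12*35 = 8 + 12*35 = 8 + 420 = 428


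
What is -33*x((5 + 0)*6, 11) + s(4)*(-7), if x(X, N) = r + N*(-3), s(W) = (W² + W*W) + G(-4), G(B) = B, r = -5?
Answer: 1058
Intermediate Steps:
s(W) = -4 + 2*W² (s(W) = (W² + W*W) - 4 = (W² + W²) - 4 = 2*W² - 4 = -4 + 2*W²)
x(X, N) = -5 - 3*N (x(X, N) = -5 + N*(-3) = -5 - 3*N)
-33*x((5 + 0)*6, 11) + s(4)*(-7) = -33*(-5 - 3*11) + (-4 + 2*4²)*(-7) = -33*(-5 - 33) + (-4 + 2*16)*(-7) = -33*(-38) + (-4 + 32)*(-7) = 1254 + 28*(-7) = 1254 - 196 = 1058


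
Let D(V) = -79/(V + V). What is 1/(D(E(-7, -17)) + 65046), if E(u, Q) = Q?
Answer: 34/2211643 ≈ 1.5373e-5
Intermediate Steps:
D(V) = -79/(2*V) (D(V) = -79*1/(2*V) = -79/(2*V))
1/(D(E(-7, -17)) + 65046) = 1/(-79/2/(-17) + 65046) = 1/(-79/2*(-1/17) + 65046) = 1/(79/34 + 65046) = 1/(2211643/34) = 34/2211643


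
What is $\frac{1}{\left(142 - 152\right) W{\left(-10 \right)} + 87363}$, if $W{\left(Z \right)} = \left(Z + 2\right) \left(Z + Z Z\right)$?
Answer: $\frac{1}{94563} \approx 1.0575 \cdot 10^{-5}$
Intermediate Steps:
$W{\left(Z \right)} = \left(2 + Z\right) \left(Z + Z^{2}\right)$
$\frac{1}{\left(142 - 152\right) W{\left(-10 \right)} + 87363} = \frac{1}{\left(142 - 152\right) \left(- 10 \left(2 + \left(-10\right)^{2} + 3 \left(-10\right)\right)\right) + 87363} = \frac{1}{- 10 \left(- 10 \left(2 + 100 - 30\right)\right) + 87363} = \frac{1}{- 10 \left(\left(-10\right) 72\right) + 87363} = \frac{1}{\left(-10\right) \left(-720\right) + 87363} = \frac{1}{7200 + 87363} = \frac{1}{94563}$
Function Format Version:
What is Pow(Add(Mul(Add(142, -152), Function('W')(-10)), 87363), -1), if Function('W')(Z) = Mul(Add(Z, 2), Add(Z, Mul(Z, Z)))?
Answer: Rational(1, 94563) ≈ 1.0575e-5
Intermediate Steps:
Function('W')(Z) = Mul(Add(2, Z), Add(Z, Pow(Z, 2)))
Pow(Add(Mul(Add(142, -152), Function('W')(-10)), 87363), -1) = Pow(Add(Mul(Add(142, -152), Mul(-10, Add(2, Pow(-10, 2), Mul(3, -10)))), 87363), -1) = Pow(Add(Mul(-10, Mul(-10, Add(2, 100, -30))), 87363), -1) = Pow(Add(Mul(-10, Mul(-10, 72)), 87363), -1) = Pow(Add(Mul(-10, -720), 87363), -1) = Pow(Add(7200, 87363), -1) = Pow(94563, -1) = Rational(1, 94563)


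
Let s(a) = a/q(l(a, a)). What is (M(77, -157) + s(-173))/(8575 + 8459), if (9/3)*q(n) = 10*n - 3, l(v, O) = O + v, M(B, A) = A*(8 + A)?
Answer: 40505239/29494371 ≈ 1.3733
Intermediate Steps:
q(n) = -1 + 10*n/3 (q(n) = (10*n - 3)/3 = (-3 + 10*n)/3 = -1 + 10*n/3)
s(a) = a/(-1 + 20*a/3) (s(a) = a/(-1 + 10*(a + a)/3) = a/(-1 + 10*(2*a)/3) = a/(-1 + 20*a/3))
(M(77, -157) + s(-173))/(8575 + 8459) = (-157*(8 - 157) + 3*(-173)/(-3 + 20*(-173)))/(8575 + 8459) = (-157*(-149) + 3*(-173)/(-3 - 3460))/17034 = (23393 + 3*(-173)/(-3463))*(1/17034) = (23393 + 3*(-173)*(-1/3463))*(1/17034) = (23393 + 519/3463)*(1/17034) = (81010478/3463)*(1/17034) = 40505239/29494371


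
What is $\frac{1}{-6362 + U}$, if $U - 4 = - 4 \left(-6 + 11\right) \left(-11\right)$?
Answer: $- \frac{1}{6138} \approx -0.00016292$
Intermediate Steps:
$U = 224$ ($U = 4 + - 4 \left(-6 + 11\right) \left(-11\right) = 4 + \left(-4\right) 5 \left(-11\right) = 4 - -220 = 4 + 220 = 224$)
$\frac{1}{-6362 + U} = \frac{1}{-6362 + 224} = \frac{1}{-6138} = - \frac{1}{6138}$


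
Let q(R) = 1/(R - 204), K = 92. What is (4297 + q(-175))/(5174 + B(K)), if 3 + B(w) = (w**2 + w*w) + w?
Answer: 41758/215651 ≈ 0.19364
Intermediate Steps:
q(R) = 1/(-204 + R)
B(w) = -3 + w + 2*w**2 (B(w) = -3 + ((w**2 + w*w) + w) = -3 + ((w**2 + w**2) + w) = -3 + (2*w**2 + w) = -3 + (w + 2*w**2) = -3 + w + 2*w**2)
(4297 + q(-175))/(5174 + B(K)) = (4297 + 1/(-204 - 175))/(5174 + (-3 + 92 + 2*92**2)) = (4297 + 1/(-379))/(5174 + (-3 + 92 + 2*8464)) = (4297 - 1/379)/(5174 + (-3 + 92 + 16928)) = 1628562/(379*(5174 + 17017)) = (1628562/379)/22191 = (1628562/379)*(1/22191) = 41758/215651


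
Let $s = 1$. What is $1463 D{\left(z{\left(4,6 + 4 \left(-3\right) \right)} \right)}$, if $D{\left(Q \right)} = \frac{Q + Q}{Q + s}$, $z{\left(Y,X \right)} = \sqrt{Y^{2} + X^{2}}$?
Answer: $\frac{152152}{51} - \frac{5852 \sqrt{13}}{51} \approx 2569.7$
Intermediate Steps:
$z{\left(Y,X \right)} = \sqrt{X^{2} + Y^{2}}$
$D{\left(Q \right)} = \frac{2 Q}{1 + Q}$ ($D{\left(Q \right)} = \frac{Q + Q}{Q + 1} = \frac{2 Q}{1 + Q}$)
$1463 D{\left(z{\left(4,6 + 4 \left(-3\right) \right)} \right)} = 1463 \frac{2 \sqrt{\left(6 + 4 \left(-3\right)\right)^{2} + 4^{2}}}{1 + \sqrt{\left(6 + 4 \left(-3\right)\right)^{2} + 4^{2}}} = 1463 \frac{2 \sqrt{\left(6 - 12\right)^{2} + 16}}{1 + \sqrt{\left(6 - 12\right)^{2} + 16}} = 1463 \frac{2 \sqrt{\left(-6\right)^{2} + 16}}{1 + \sqrt{\left(-6\right)^{2} + 16}} = 1463 \frac{2 \sqrt{36 + 16}}{1 + \sqrt{36 + 16}} = 1463 \frac{2 \sqrt{52}}{1 + \sqrt{52}} = 1463 \frac{2 \cdot 2 \sqrt{13}}{1 + 2 \sqrt{13}} = 1463 \frac{4 \sqrt{13}}{1 + 2 \sqrt{13}} = \frac{5852 \sqrt{13}}{1 + 2 \sqrt{13}}$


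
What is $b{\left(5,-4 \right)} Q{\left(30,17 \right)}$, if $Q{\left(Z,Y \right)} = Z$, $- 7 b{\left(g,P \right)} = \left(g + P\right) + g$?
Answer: $- \frac{180}{7} \approx -25.714$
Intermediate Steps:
$b{\left(g,P \right)} = - \frac{2 g}{7} - \frac{P}{7}$ ($b{\left(g,P \right)} = - \frac{\left(g + P\right) + g}{7} = - \frac{\left(P + g\right) + g}{7} = - \frac{P + 2 g}{7} = - \frac{2 g}{7} - \frac{P}{7}$)
$b{\left(5,-4 \right)} Q{\left(30,17 \right)} = \left(\left(- \frac{2}{7}\right) 5 - - \frac{4}{7}\right) 30 = \left(- \frac{10}{7} + \frac{4}{7}\right) 30 = \left(- \frac{6}{7}\right) 30 = - \frac{180}{7}$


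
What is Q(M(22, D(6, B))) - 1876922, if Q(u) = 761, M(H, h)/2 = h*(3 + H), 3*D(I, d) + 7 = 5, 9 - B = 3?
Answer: -1876161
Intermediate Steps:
B = 6 (B = 9 - 1*3 = 9 - 3 = 6)
D(I, d) = -2/3 (D(I, d) = -7/3 + (1/3)*5 = -7/3 + 5/3 = -2/3)
M(H, h) = 2*h*(3 + H) (M(H, h) = 2*(h*(3 + H)) = 2*h*(3 + H))
Q(M(22, D(6, B))) - 1876922 = 761 - 1876922 = -1876161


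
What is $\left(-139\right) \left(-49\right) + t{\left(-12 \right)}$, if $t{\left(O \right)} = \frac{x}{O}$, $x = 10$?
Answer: $\frac{40861}{6} \approx 6810.2$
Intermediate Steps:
$t{\left(O \right)} = \frac{10}{O}$
$\left(-139\right) \left(-49\right) + t{\left(-12 \right)} = \left(-139\right) \left(-49\right) + \frac{10}{-12} = 6811 + 10 \left(- \frac{1}{12}\right) = 6811 - \frac{5}{6} = \frac{40861}{6}$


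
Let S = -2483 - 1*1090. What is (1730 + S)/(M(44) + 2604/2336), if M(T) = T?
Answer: -1076312/26347 ≈ -40.851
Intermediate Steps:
S = -3573 (S = -2483 - 1090 = -3573)
(1730 + S)/(M(44) + 2604/2336) = (1730 - 3573)/(44 + 2604/2336) = -1843/(44 + 2604*(1/2336)) = -1843/(44 + 651/584) = -1843/26347/584 = -1843*584/26347 = -1076312/26347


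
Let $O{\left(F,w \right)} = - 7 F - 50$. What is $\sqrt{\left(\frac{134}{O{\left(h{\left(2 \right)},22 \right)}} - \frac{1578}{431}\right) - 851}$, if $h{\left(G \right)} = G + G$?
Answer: $\frac{i \sqrt{241963504302}}{16809} \approx 29.264 i$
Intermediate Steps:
$h{\left(G \right)} = 2 G$
$O{\left(F,w \right)} = -50 - 7 F$
$\sqrt{\left(\frac{134}{O{\left(h{\left(2 \right)},22 \right)}} - \frac{1578}{431}\right) - 851} = \sqrt{\left(\frac{134}{-50 - 7 \cdot 2 \cdot 2} - \frac{1578}{431}\right) - 851} = \sqrt{\left(\frac{134}{-50 - 28} - \frac{1578}{431}\right) - 851} = \sqrt{\left(\frac{134}{-78} - \frac{1578}{431}\right) - 851} = \sqrt{\left(134 \left(- \frac{1}{78}\right) - \frac{1578}{431}\right) - 851} = \sqrt{\left(- \frac{67}{39} - \frac{1578}{431}\right) - 851} = \sqrt{- \frac{90419}{16809} - 851} = \sqrt{- \frac{14394878}{16809}} = \frac{i \sqrt{241963504302}}{16809}$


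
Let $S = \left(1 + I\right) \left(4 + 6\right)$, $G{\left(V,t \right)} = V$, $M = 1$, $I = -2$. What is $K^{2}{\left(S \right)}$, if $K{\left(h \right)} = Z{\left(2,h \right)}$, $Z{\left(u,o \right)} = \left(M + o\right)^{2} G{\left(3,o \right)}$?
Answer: $59049$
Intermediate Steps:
$Z{\left(u,o \right)} = 3 \left(1 + o\right)^{2}$ ($Z{\left(u,o \right)} = \left(1 + o\right)^{2} \cdot 3 = 3 \left(1 + o\right)^{2}$)
$S = -10$ ($S = \left(1 - 2\right) \left(4 + 6\right) = \left(-1\right) 10 = -10$)
$K{\left(h \right)} = 3 \left(1 + h\right)^{2}$
$K^{2}{\left(S \right)} = \left(3 \left(1 - 10\right)^{2}\right)^{2} = \left(3 \left(-9\right)^{2}\right)^{2} = \left(3 \cdot 81\right)^{2} = 243^{2} = 59049$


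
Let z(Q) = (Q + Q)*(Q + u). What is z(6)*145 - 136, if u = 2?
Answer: 13784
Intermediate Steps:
z(Q) = 2*Q*(2 + Q) (z(Q) = (Q + Q)*(Q + 2) = (2*Q)*(2 + Q) = 2*Q*(2 + Q))
z(6)*145 - 136 = (2*6*(2 + 6))*145 - 136 = (2*6*8)*145 - 136 = 96*145 - 136 = 13920 - 136 = 13784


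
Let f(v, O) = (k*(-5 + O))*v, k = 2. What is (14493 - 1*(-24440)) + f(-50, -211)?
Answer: 60533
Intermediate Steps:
f(v, O) = v*(-10 + 2*O) (f(v, O) = (2*(-5 + O))*v = (-10 + 2*O)*v = v*(-10 + 2*O))
(14493 - 1*(-24440)) + f(-50, -211) = (14493 - 1*(-24440)) + 2*(-50)*(-5 - 211) = (14493 + 24440) + 2*(-50)*(-216) = 38933 + 21600 = 60533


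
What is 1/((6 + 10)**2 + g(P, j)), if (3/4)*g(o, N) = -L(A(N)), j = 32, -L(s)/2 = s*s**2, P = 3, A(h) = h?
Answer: 3/262912 ≈ 1.1411e-5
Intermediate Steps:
L(s) = -2*s**3 (L(s) = -2*s*s**2 = -2*s**3)
g(o, N) = 8*N**3/3 (g(o, N) = 4*(-(-2)*N**3)/3 = 4*(2*N**3)/3 = 8*N**3/3)
1/((6 + 10)**2 + g(P, j)) = 1/((6 + 10)**2 + (8/3)*32**3) = 1/(16**2 + (8/3)*32768) = 1/(256 + 262144/3) = 1/(262912/3) = 3/262912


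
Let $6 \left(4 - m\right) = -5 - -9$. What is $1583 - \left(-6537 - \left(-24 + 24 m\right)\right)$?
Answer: $8176$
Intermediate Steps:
$m = \frac{10}{3}$ ($m = 4 - \frac{-5 - -9}{6} = 4 - \frac{-5 + 9}{6} = 4 - \frac{2}{3} = \frac{10}{3} \approx 3.3333$)
$1583 - \left(-6537 - \left(-24 + 24 m\right)\right) = 1583 - \left(-6537 + \left(\left(-24\right) \frac{10}{3} + 24\right)\right) = 1583 - \left(-6537 + \left(-80 + 24\right)\right) = 1583 - \left(-6537 - 56\right) = 1583 - -6593 = 1583 + 6593 = 8176$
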